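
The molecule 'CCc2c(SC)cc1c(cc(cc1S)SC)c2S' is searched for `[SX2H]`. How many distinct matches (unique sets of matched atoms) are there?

2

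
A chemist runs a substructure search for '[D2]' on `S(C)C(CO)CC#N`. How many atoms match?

The query [D2] means: atom with exactly two heavy-atom neighbours.
Check the 8 heavy atoms by environment: 3× C (D2) → match; 1× C (D3) → no; 1× S (D2) → match; 1× C (D1) → no; 1× O (D1) → no; 1× N (D1) → no.
Summing the matching environments: 3 + 1 = 4 matching atoms.

4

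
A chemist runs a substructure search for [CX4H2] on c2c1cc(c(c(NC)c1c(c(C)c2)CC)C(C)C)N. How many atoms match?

1

Check the 19 heavy atoms by environment: 7× c (aromatic, H0, X3) → no; 3× c (aromatic, H1, X3) → no; 1× C (H1, X4) → no; 5× C (H3, X4) → no; 1× N (H1, X3) → no; 1× N (H2, X3) → no; 1× C (H2, X4) → match.
That gives 1 matching atom.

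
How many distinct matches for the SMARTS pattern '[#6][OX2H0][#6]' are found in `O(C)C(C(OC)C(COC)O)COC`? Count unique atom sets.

4

[#6][OX2H0][#6] is the SMARTS for an ether: an aliphatic oxygen bridging two carbons with no H on the oxygen.
The molecule carries 4 separate instances of a methoxy ether (-OCH3) meeting every constraint; each maps to a distinct set of atoms, giving 4 matches.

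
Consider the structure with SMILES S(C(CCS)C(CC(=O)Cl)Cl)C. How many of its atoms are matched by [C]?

Check the 12 heavy atoms by environment: 7× C → match; 2× S → no; 2× Cl → no; 1× O → no.
That gives 7 matching atoms.

7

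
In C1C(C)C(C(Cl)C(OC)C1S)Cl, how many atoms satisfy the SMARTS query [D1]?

5

The query [D1] means: atom with exactly one heavy-atom neighbour (degree 1).
Check the 12 heavy atoms by environment: 5× C (D3) → no; 1× C (D2) → no; 2× Cl (D1) → match; 1× O (D2) → no; 2× C (D1) → match; 1× S (D1) → match.
Summing the matching environments: 2 + 2 + 1 = 5 matching atoms.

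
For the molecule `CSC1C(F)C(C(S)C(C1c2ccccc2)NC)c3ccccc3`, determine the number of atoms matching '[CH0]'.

0

Check the 24 heavy atoms by environment: 6× C (H1) → no; 1× F (H0) → no; 1× S (H0) → no; 2× C (H3) → no; 1× S (H1) → no; 2× c (aromatic, H0) → no; 10× c (aromatic, H1) → no; 1× N (H1) → no.
No environment satisfies the query, so 0 matching atoms.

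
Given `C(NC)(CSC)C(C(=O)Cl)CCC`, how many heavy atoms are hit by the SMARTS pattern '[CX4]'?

8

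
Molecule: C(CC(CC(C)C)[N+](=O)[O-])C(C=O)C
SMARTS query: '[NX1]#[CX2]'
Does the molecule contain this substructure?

No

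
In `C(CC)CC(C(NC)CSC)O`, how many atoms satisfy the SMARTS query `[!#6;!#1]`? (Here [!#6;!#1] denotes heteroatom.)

3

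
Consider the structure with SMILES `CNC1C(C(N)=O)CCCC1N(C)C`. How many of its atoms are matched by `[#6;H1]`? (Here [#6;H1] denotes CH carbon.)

Check the 14 heavy atoms by environment: 3× C (H1) → match; 3× C (H2) → no; 1× N (H1) → no; 3× C (H3) → no; 1× N (H0) → no; 1× C (H0) → no; 1× O (H0) → no; 1× N (H2) → no.
That gives 3 matching atoms.

3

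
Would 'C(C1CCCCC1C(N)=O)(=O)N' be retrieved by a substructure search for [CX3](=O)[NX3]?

Yes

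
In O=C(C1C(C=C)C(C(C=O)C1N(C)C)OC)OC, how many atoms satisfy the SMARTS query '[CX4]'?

The query [CX4] means: C with X4: aliphatic carbon with exactly 4 total connections (bonds + H).
Check the 18 heavy atoms by environment: 9× C (X4) → match; 4× C (X3) → no; 2× O (X1) → no; 2× O (X2) → no; 1× N (X3) → no.
That gives 9 matching atoms.

9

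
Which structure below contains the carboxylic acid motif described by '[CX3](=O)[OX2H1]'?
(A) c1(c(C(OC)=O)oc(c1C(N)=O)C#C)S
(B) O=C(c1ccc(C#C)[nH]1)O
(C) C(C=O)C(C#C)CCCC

B

[CX3](=O)[OX2H1] describes an sp2 carbon double-bonded to O and single-bonded to an -OH oxygen (a carboxylic acid).
(A) has a primary amide (-C(=O)NH2) but the carbonyl is bonded to N, not to an -OH oxygen.
(B) contains a carboxylic acid group (-C(=O)OH), which satisfies every atom and bond constraint.
(C) has an aldehyde (-CHO) but there is no singly-bonded oxygen on the carbonyl carbon.
So the answer is (B).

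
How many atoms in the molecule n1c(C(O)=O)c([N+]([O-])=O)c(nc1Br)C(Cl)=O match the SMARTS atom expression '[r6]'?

Check the 16 heavy atoms by environment: 2× n (aromatic, in 6-ring) → match; 4× c (aromatic, in 6-ring) → match; 1× Br (acyclic) → no; 1× N (charge +1, acyclic) → no; 1× O (charge -1, acyclic) → no; 4× O (acyclic) → no; 2× C (acyclic) → no; 1× Cl (acyclic) → no.
Summing the matching environments: 2 + 4 = 6 matching atoms.

6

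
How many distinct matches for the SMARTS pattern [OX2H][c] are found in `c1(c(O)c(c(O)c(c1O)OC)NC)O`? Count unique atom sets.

4

[OX2H][c] is the SMARTS for a phenol: a hydroxyl oxygen attached to an aromatic carbon.
The molecule carries 4 separate instances of a hydroxyl group (-OH) meeting every constraint; each maps to a distinct set of atoms, giving 4 matches.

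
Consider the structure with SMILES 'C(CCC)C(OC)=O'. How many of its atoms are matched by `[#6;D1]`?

2

The query [#6;D1] means: carbon bonded to exactly one heavy atom.
Check the 8 heavy atoms by environment: 3× C (D2) → no; 1× C (D3) → no; 1× O (D1) → no; 1× O (D2) → no; 2× C (D1) → match.
That gives 2 matching atoms.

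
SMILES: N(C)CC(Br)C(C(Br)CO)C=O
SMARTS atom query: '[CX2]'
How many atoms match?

0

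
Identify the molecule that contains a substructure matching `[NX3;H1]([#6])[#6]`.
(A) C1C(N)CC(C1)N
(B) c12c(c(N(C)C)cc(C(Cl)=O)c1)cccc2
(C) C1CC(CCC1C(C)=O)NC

C

[NX3;H1]([#6])[#6] describes a trivalent nitrogen with one H, bonded to two carbons (a secondary amine).
(A) has a primary amino group (-NH2) but the nitrogen has H2 and only one carbon neighbour.
(B) has a dimethylamino group (-N(CH3)2) but the nitrogen has H0, not H1.
(C) contains an N-methylamino group (-NHCH3), which satisfies every atom and bond constraint.
So the answer is (C).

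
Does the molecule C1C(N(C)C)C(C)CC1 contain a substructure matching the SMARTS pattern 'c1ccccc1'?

The pattern c1ccccc1 describes six aromatic carbons in a ring — a benzene ring.
The closest candidate here is a methyl group (-CH3), but no six-membered all-carbon aromatic ring is present. No other fragment satisfies the full query, so there is no match.

No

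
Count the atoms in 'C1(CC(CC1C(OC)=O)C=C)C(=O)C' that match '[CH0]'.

2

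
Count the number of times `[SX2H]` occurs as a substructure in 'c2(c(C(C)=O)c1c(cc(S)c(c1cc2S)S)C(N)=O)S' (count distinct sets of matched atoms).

4

[SX2H] is the SMARTS for a thiol: an aliphatic sulfur with two connections, one being H.
The molecule carries 4 separate instances of a thiol (-SH) meeting every constraint; each maps to a distinct set of atoms, giving 4 matches.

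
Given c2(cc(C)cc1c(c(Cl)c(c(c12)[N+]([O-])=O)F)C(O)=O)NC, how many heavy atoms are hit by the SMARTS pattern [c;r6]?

The query [c;r6] means: aromatic carbon that belongs to a six-membered ring.
Check the 21 heavy atoms by environment: 10× c (aromatic, in 6-ring) → match; 1× Cl (acyclic) → no; 1× F (acyclic) → no; 1× N (acyclic) → no; 3× C (acyclic) → no; 3× O (acyclic) → no; 1× N (charge +1, acyclic) → no; 1× O (charge -1, acyclic) → no.
That gives 10 matching atoms.

10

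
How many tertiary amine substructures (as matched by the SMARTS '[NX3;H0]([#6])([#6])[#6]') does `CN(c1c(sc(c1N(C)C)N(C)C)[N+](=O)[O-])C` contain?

[NX3;H0]([#6])([#6])[#6] is the SMARTS for a tertiary amine: a trivalent nitrogen with no H, bonded to three carbons.
The molecule carries 3 separate instances of a dimethylamino group (-N(CH3)2) meeting every constraint; each maps to a distinct set of atoms, giving 3 matches.

3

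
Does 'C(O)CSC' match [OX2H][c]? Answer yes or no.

No

The pattern [OX2H][c] describes a hydroxyl oxygen attached to an aromatic carbon — a phenol.
The closest candidate here is a hydroxyl group (-OH), but the -OH is on an aliphatic carbon, not an aromatic c. No other fragment satisfies the full query, so there is no match.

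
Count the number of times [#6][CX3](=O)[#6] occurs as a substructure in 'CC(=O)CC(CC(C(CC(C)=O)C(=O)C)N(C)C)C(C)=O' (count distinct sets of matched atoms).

4

[#6][CX3](=O)[#6] is the SMARTS for a ketone: a carbonyl carbon (no H) flanked by two carbons.
The molecule carries 4 separate instances of an acetyl/ketone group (-C(=O)CH3) meeting every constraint; each maps to a distinct set of atoms, giving 4 matches.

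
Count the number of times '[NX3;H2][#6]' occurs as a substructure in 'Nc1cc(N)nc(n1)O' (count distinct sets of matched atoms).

2

[NX3;H2][#6] is the SMARTS for a primary amine: a trivalent nitrogen with two H attached to carbon.
The molecule carries 2 separate instances of a primary amino group (-NH2) meeting every constraint; each maps to a distinct set of atoms, giving 2 matches.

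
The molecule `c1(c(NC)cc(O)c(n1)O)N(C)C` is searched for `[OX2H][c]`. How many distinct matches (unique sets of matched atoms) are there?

[OX2H][c] is the SMARTS for a phenol: a hydroxyl oxygen attached to an aromatic carbon.
The molecule carries 2 separate instances of a hydroxyl group (-OH) meeting every constraint; each maps to a distinct set of atoms, giving 2 matches.

2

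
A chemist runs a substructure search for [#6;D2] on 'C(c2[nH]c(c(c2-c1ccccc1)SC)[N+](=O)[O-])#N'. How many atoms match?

The query [#6;D2] means: any carbon bonded to exactly two heavy atoms.
Check the 18 heavy atoms by environment: 1× n (aromatic, D2) → no; 5× c (aromatic, D3) → no; 1× N (charge +1, D3) → no; 1× O (charge -1, D1) → no; 1× O (D1) → no; 1× S (D2) → no; 1× C (D1) → no; 1× C (D2) → match; 1× N (D1) → no; 5× c (aromatic, D2) → match.
Summing the matching environments: 1 + 5 = 6 matching atoms.

6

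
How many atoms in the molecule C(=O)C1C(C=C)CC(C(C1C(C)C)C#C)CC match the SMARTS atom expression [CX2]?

2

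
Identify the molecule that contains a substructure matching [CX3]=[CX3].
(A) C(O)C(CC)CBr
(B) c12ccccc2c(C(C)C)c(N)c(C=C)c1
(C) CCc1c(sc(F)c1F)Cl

B

[CX3]=[CX3] describes a non-aromatic C=C double bond between two sp2 carbons (an alkene).
(A) has an ethyl group (-CH2CH3) but its C-C bond is a single bond between CX4 carbons, not CX3=CX3.
(B) contains a vinyl group (-CH=CH2), which satisfies every atom and bond constraint.
(C) has an ethyl group (-CH2CH3) but its C-C bond is a single bond between CX4 carbons, not CX3=CX3.
So the answer is (B).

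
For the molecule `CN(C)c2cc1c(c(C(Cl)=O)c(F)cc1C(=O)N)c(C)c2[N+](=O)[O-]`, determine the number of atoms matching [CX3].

The query [CX3] means: C with X3: aliphatic carbon with exactly 3 total connections.
Check the 24 heavy atoms by environment: 10× c (aromatic, X3) → no; 3× C (X4) → no; 1× N (charge +1, X3) → no; 1× O (charge -1, X1) → no; 3× O (X1) → no; 2× C (X3) → match; 2× N (X3) → no; 1× F (X1) → no; 1× Cl (X1) → no.
That gives 2 matching atoms.

2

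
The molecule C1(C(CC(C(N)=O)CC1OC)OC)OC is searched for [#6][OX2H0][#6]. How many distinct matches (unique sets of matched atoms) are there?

3

[#6][OX2H0][#6] is the SMARTS for an ether: an aliphatic oxygen bridging two carbons with no H on the oxygen.
The molecule carries 3 separate instances of a methoxy ether (-OCH3) meeting every constraint; each maps to a distinct set of atoms, giving 3 matches.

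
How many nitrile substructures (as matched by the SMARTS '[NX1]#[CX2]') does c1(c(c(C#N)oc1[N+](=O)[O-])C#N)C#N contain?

[NX1]#[CX2] is the SMARTS for a nitrile: a nitrogen triple-bonded to a two-connected carbon.
The molecule carries 3 separate instances of a nitrile (-C#N) meeting every constraint; each maps to a distinct set of atoms, giving 3 matches.

3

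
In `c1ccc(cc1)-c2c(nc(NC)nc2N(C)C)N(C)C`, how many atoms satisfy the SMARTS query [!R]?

8

Check the 20 heavy atoms by environment: 2× n (aromatic, in 6-ring) → no; 10× c (aromatic, in 6-ring) → no; 3× N (acyclic) → match; 5× C (acyclic) → match.
Summing the matching environments: 3 + 5 = 8 matching atoms.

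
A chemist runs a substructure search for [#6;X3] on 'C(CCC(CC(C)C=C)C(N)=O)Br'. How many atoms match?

3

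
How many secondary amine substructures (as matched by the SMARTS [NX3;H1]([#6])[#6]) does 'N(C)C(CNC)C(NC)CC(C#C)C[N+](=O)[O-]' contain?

[NX3;H1]([#6])[#6] is the SMARTS for a secondary amine: a trivalent nitrogen with one H, bonded to two carbons.
The molecule carries 3 separate instances of an N-methylamino group (-NHCH3) meeting every constraint; each maps to a distinct set of atoms, giving 3 matches.

3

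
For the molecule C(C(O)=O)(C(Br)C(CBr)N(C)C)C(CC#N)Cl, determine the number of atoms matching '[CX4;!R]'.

8

The query [CX4;!R] means: aliphatic carbon with four total connections, not in a ring.
Check the 17 heavy atoms by environment: 8× C (X4, acyclic) → match; 2× Br (X1, acyclic) → no; 1× N (X3, acyclic) → no; 1× C (X2, acyclic) → no; 1× N (X1, acyclic) → no; 1× Cl (X1, acyclic) → no; 1× C (X3, acyclic) → no; 1× O (X1, acyclic) → no; 1× O (X2, acyclic) → no.
That gives 8 matching atoms.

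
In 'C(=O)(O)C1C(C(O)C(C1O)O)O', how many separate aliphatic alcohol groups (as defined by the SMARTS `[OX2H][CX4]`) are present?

4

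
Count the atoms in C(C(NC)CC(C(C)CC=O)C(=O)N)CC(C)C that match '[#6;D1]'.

4

The query [#6;D1] means: carbon bonded to exactly one heavy atom.
Check the 18 heavy atoms by environment: 5× C (D2) → no; 5× C (D3) → no; 2× O (D1) → no; 1× N (D2) → no; 4× C (D1) → match; 1× N (D1) → no.
That gives 4 matching atoms.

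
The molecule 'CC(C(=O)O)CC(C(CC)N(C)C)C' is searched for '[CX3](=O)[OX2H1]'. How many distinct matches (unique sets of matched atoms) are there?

1

[CX3](=O)[OX2H1] is the SMARTS for a carboxylic acid: an sp2 carbon double-bonded to O and single-bonded to an -OH oxygen.
Exactly one fragment in the molecule meets all constraints, giving 1 match.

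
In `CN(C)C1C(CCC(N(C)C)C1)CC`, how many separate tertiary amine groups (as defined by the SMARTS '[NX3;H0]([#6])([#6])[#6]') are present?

2

[NX3;H0]([#6])([#6])[#6] is the SMARTS for a tertiary amine: a trivalent nitrogen with no H, bonded to three carbons.
The molecule carries 2 separate instances of a dimethylamino group (-N(CH3)2) meeting every constraint; each maps to a distinct set of atoms, giving 2 matches.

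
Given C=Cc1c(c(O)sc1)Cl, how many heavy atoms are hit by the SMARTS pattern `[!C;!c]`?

3

The query [!C;!c] means: neither aliphatic nor aromatic carbon — same as [!#6].
Check the 9 heavy atoms by environment: 1× s (aromatic) → match; 4× c (aromatic) → no; 1× Cl → match; 1× O → match; 2× C → no.
Summing the matching environments: 1 + 1 + 1 = 3 matching atoms.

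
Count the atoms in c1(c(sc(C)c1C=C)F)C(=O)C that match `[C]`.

5

The query [C] means: uppercase C matches aliphatic (non-aromatic) carbon only.
Check the 12 heavy atoms by environment: 1× s (aromatic) → no; 4× c (aromatic) → no; 5× C → match; 1× F → no; 1× O → no.
That gives 5 matching atoms.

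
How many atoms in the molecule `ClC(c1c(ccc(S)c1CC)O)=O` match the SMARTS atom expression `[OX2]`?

1

Check the 13 heavy atoms by environment: 6× c (aromatic, X3) → no; 2× C (X4) → no; 1× S (X2) → no; 1× C (X3) → no; 1× O (X1) → no; 1× Cl (X1) → no; 1× O (X2) → match.
That gives 1 matching atom.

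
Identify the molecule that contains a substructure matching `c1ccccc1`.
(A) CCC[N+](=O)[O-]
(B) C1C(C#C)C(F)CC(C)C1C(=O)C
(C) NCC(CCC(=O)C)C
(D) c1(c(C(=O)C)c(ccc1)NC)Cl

D

c1ccccc1 describes six aromatic carbons in a ring (a benzene ring).
(A) has a methyl group (-CH3) but no six-membered all-carbon aromatic ring is present.
(B) has a methyl group (-CH3) but no six-membered all-carbon aromatic ring is present.
(C) has a methyl group (-CH3) but no six-membered all-carbon aromatic ring is present.
(D) contains the required atom environment, so the pattern matches.
So the answer is (D).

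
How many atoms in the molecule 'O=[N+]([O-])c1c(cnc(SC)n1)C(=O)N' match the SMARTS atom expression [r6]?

The query [r6] means: r6 matches atoms in a six-membered ring.
Check the 14 heavy atoms by environment: 2× n (aromatic, in 6-ring) → match; 4× c (aromatic, in 6-ring) → match; 1× N (charge +1, acyclic) → no; 1× O (charge -1, acyclic) → no; 2× O (acyclic) → no; 2× C (acyclic) → no; 1× N (acyclic) → no; 1× S (acyclic) → no.
Summing the matching environments: 2 + 4 = 6 matching atoms.

6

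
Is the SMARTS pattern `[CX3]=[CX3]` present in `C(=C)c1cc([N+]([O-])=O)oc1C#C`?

Yes

The pattern [CX3]=[CX3] describes a non-aromatic C=C double bond between two sp2 carbons — an alkene.
The molecule carries a vinyl group (-CH=CH2), whose atoms satisfy every constraint of the query, so the pattern matches.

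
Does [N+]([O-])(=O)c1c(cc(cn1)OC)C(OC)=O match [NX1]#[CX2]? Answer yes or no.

No

The pattern [NX1]#[CX2] describes a nitrogen triple-bonded to a two-connected carbon — a nitrile.
The closest candidate here is a nitro group (-[N+](=O)[O-]), but there is no C#N triple bond. No other fragment satisfies the full query, so there is no match.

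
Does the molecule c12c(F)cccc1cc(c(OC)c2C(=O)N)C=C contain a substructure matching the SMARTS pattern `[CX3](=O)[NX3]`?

Yes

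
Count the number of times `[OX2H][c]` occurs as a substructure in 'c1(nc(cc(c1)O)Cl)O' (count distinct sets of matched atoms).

2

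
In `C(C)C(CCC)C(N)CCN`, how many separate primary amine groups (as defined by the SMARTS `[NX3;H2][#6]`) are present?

2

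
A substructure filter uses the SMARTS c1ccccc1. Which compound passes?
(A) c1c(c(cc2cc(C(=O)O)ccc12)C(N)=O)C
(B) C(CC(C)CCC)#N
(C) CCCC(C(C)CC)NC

A

c1ccccc1 describes six aromatic carbons in a ring (a benzene ring).
(A) contains the required atom environment, so the pattern matches.
(B) has a methyl group (-CH3) but no six-membered all-carbon aromatic ring is present.
(C) has a methyl group (-CH3) but no six-membered all-carbon aromatic ring is present.
So the answer is (A).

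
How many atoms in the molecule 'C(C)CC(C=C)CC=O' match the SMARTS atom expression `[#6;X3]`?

3

The query [#6;X3] means: any carbon (aromatic or not) with three total connections.
Check the 9 heavy atoms by environment: 5× C (X4) → no; 3× C (X3) → match; 1× O (X1) → no.
That gives 3 matching atoms.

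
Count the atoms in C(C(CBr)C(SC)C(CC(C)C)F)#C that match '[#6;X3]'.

0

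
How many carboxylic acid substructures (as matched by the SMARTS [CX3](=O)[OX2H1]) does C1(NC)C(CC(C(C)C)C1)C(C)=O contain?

0

[CX3](=O)[OX2H1] is the SMARTS for a carboxylic acid: an sp2 carbon double-bonded to O and single-bonded to an -OH oxygen.
No fragment in the molecule satisfies every constraint, giving 0 matches.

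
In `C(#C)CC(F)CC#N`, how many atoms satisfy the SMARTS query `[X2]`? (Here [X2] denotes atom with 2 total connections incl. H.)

3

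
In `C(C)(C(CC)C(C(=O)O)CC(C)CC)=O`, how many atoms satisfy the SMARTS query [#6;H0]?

The query [#6;H0] means: any carbon with no attached hydrogen.
Check the 15 heavy atoms by environment: 4× C (H3) → no; 3× C (H2) → no; 3× C (H1) → no; 2× C (H0) → match; 2× O (H0) → no; 1× O (H1) → no.
That gives 2 matching atoms.

2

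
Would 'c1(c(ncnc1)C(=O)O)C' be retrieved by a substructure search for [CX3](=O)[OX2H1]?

Yes

The pattern [CX3](=O)[OX2H1] describes an sp2 carbon double-bonded to O and single-bonded to an -OH oxygen — a carboxylic acid.
The molecule carries a carboxylic acid group (-C(=O)OH), whose atoms satisfy every constraint of the query, so the pattern matches.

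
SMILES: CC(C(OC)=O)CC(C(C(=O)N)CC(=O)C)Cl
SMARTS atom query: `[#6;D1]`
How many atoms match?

The query [#6;D1] means: carbon bonded to exactly one heavy atom.
Check the 17 heavy atoms by environment: 2× C (D2) → no; 6× C (D3) → no; 3× C (D1) → match; 3× O (D1) → no; 1× O (D2) → no; 1× Cl (D1) → no; 1× N (D1) → no.
That gives 3 matching atoms.

3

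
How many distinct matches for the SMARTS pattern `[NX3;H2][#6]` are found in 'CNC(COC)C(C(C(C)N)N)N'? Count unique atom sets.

3

[NX3;H2][#6] is the SMARTS for a primary amine: a trivalent nitrogen with two H attached to carbon.
The molecule carries 3 separate instances of a primary amino group (-NH2) meeting every constraint; each maps to a distinct set of atoms, giving 3 matches.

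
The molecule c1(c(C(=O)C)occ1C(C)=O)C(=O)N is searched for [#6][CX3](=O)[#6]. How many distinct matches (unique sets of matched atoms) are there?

2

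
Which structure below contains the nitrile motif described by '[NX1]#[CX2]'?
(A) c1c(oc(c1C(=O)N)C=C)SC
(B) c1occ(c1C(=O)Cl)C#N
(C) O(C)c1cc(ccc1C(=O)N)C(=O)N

B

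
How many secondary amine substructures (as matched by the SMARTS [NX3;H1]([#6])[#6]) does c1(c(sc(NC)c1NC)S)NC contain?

[NX3;H1]([#6])[#6] is the SMARTS for a secondary amine: a trivalent nitrogen with one H, bonded to two carbons.
The molecule carries 3 separate instances of an N-methylamino group (-NHCH3) meeting every constraint; each maps to a distinct set of atoms, giving 3 matches.

3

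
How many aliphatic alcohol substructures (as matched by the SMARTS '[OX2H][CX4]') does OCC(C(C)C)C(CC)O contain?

[OX2H][CX4] is the SMARTS for an aliphatic alcohol: a hydroxyl oxygen bound to an sp3 (X4) carbon.
The molecule carries 2 separate instances of a hydroxyl group (-OH) meeting every constraint; each maps to a distinct set of atoms, giving 2 matches.

2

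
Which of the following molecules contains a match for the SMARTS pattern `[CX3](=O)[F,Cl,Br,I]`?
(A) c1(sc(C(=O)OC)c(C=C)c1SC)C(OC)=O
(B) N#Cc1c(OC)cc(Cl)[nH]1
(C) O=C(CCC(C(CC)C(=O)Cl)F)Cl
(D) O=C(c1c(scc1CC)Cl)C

C

[CX3](=O)[F,Cl,Br,I] describes a carbonyl carbon bonded to a halogen (an acyl halide).
(A) has a methyl-ester group (-C(=O)OCH3) but the carbonyl is bonded to -O-C, not to a halogen.
(B) has a chloro substituent but the Cl is not on a carbonyl carbon.
(C) contains an acyl chloride (-C(=O)Cl), which satisfies every atom and bond constraint.
(D) has a chloro substituent but the Cl is not on a carbonyl carbon.
So the answer is (C).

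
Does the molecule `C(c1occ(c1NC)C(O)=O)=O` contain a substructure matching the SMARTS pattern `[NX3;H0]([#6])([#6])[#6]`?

The pattern [NX3;H0]([#6])([#6])[#6] describes a trivalent nitrogen with no H, bonded to three carbons — a tertiary amine.
The closest candidate here is an N-methylamino group (-NHCH3), but the nitrogen still has one H (H1), not H0. No other fragment satisfies the full query, so there is no match.

No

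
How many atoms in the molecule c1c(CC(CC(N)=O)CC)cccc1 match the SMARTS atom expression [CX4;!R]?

The query [CX4;!R] means: aliphatic carbon with four total connections, not in a ring.
Check the 14 heavy atoms by environment: 5× C (X4, acyclic) → match; 1× C (X3, acyclic) → no; 1× O (X1, acyclic) → no; 1× N (X3, acyclic) → no; 6× c (aromatic, X3, in 6-ring) → no.
That gives 5 matching atoms.

5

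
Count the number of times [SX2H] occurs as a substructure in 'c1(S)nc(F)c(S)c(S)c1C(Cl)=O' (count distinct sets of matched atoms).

3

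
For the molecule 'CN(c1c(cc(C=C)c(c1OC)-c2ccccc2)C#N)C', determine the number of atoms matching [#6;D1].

4

The query [#6;D1] means: carbon bonded to exactly one heavy atom.
Check the 21 heavy atoms by environment: 6× c (aromatic, D3) → no; 6× c (aromatic, D2) → no; 2× C (D2) → no; 1× N (D1) → no; 1× O (D2) → no; 4× C (D1) → match; 1× N (D3) → no.
That gives 4 matching atoms.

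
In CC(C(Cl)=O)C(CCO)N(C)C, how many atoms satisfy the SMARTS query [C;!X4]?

1

The query [C;!X4] means: aliphatic carbon that does not have four total connections.
Check the 12 heavy atoms by environment: 7× C (X4) → no; 1× O (X2) → no; 1× N (X3) → no; 1× C (X3) → match; 1× O (X1) → no; 1× Cl (X1) → no.
That gives 1 matching atom.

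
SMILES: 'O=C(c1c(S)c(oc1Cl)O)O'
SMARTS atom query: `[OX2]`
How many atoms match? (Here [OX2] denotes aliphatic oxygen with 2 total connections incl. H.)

2

The query [OX2] means: aliphatic oxygen with two total connections — ether, hydroxyl, or ester single-bond O.
Check the 11 heavy atoms by environment: 1× o (aromatic, X2) → no; 4× c (aromatic, X3) → no; 1× C (X3) → no; 1× O (X1) → no; 2× O (X2) → match; 1× S (X2) → no; 1× Cl (X1) → no.
That gives 2 matching atoms.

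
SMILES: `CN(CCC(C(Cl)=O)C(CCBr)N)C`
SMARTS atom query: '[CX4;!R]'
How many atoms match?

8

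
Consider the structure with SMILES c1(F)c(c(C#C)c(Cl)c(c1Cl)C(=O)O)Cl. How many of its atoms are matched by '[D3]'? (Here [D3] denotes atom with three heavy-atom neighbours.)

7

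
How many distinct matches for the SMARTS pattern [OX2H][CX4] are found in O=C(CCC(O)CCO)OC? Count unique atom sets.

2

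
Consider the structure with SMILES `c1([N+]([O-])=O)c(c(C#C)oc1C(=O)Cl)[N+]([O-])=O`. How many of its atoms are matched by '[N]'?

2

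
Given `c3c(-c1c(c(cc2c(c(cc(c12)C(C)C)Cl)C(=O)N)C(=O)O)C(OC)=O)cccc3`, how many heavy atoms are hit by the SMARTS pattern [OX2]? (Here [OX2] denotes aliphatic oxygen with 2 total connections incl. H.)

The query [OX2] means: aliphatic oxygen with two total connections — ether, hydroxyl, or ester single-bond O.
Check the 30 heavy atoms by environment: 16× c (aromatic, X3) → no; 1× Cl (X1) → no; 3× C (X3) → no; 3× O (X1) → no; 1× N (X3) → no; 2× O (X2) → match; 4× C (X4) → no.
That gives 2 matching atoms.

2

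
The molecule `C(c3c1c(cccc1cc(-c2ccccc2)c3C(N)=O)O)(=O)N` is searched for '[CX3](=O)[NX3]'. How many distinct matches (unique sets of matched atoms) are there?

2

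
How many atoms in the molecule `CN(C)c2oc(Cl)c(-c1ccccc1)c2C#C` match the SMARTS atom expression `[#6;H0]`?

6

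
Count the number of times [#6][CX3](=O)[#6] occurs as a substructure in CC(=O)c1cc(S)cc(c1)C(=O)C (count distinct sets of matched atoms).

2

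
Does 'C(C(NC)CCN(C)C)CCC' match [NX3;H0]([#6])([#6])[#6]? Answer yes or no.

The pattern [NX3;H0]([#6])([#6])[#6] describes a trivalent nitrogen with no H, bonded to three carbons — a tertiary amine.
The molecule carries a dimethylamino group (-N(CH3)2), whose atoms satisfy every constraint of the query, so the pattern matches.

Yes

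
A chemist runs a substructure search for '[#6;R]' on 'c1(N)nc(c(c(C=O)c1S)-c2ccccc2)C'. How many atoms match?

11

Check the 17 heavy atoms by environment: 1× n (aromatic, in 6-ring) → no; 11× c (aromatic, in 6-ring) → match; 1× S (acyclic) → no; 2× C (acyclic) → no; 1× O (acyclic) → no; 1× N (acyclic) → no.
That gives 11 matching atoms.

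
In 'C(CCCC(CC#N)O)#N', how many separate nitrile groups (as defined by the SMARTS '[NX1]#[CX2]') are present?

[NX1]#[CX2] is the SMARTS for a nitrile: a nitrogen triple-bonded to a two-connected carbon.
The molecule carries 2 separate instances of a nitrile (-C#N) meeting every constraint; each maps to a distinct set of atoms, giving 2 matches.

2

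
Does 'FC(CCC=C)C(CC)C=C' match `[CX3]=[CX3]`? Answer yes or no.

The pattern [CX3]=[CX3] describes a non-aromatic C=C double bond between two sp2 carbons — an alkene.
The molecule carries a vinyl group (-CH=CH2), whose atoms satisfy every constraint of the query, so the pattern matches.

Yes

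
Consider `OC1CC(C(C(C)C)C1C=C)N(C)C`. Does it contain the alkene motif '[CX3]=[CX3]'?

Yes

The pattern [CX3]=[CX3] describes a non-aromatic C=C double bond between two sp2 carbons — an alkene.
The molecule carries a vinyl group (-CH=CH2), whose atoms satisfy every constraint of the query, so the pattern matches.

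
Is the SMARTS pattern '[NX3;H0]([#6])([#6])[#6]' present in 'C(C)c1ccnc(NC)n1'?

No

The pattern [NX3;H0]([#6])([#6])[#6] describes a trivalent nitrogen with no H, bonded to three carbons — a tertiary amine.
The closest candidate here is an N-methylamino group (-NHCH3), but the nitrogen still has one H (H1), not H0. No other fragment satisfies the full query, so there is no match.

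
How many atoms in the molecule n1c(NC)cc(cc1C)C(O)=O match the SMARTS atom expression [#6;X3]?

6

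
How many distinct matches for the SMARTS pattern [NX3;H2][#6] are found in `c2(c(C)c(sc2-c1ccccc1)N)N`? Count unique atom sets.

[NX3;H2][#6] is the SMARTS for a primary amine: a trivalent nitrogen with two H attached to carbon.
The molecule carries 2 separate instances of a primary amino group (-NH2) meeting every constraint; each maps to a distinct set of atoms, giving 2 matches.

2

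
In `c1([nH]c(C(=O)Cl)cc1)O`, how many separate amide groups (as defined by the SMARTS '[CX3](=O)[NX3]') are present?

[CX3](=O)[NX3] is the SMARTS for an amide: a carbonyl carbon bonded to a trivalent nitrogen.
No fragment in the molecule satisfies every constraint, giving 0 matches.

0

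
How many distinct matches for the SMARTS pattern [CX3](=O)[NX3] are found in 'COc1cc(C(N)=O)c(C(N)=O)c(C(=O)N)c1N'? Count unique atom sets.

[CX3](=O)[NX3] is the SMARTS for an amide: a carbonyl carbon bonded to a trivalent nitrogen.
The molecule carries 3 separate instances of a primary amide (-C(=O)NH2) meeting every constraint; each maps to a distinct set of atoms, giving 3 matches.

3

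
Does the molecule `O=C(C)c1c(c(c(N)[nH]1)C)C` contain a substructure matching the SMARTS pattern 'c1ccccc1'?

The pattern c1ccccc1 describes six aromatic carbons in a ring — a benzene ring.
The closest candidate here is a methyl group (-CH3), but no six-membered all-carbon aromatic ring is present. No other fragment satisfies the full query, so there is no match.

No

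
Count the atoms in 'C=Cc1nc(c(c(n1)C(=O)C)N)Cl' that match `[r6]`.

6

The query [r6] means: r6 matches atoms in a six-membered ring.
Check the 13 heavy atoms by environment: 2× n (aromatic, in 6-ring) → match; 4× c (aromatic, in 6-ring) → match; 1× N (acyclic) → no; 4× C (acyclic) → no; 1× O (acyclic) → no; 1× Cl (acyclic) → no.
Summing the matching environments: 2 + 4 = 6 matching atoms.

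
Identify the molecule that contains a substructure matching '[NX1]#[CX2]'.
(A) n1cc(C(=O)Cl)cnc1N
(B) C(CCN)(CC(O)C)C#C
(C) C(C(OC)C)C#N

[NX1]#[CX2] describes a nitrogen triple-bonded to a two-connected carbon (a nitrile).
(A) has a primary amino group (-NH2) but the nitrogen is NX3 (three connections), not NX1 triple-bonded.
(B) has a primary amino group (-NH2) but the nitrogen is NX3 (three connections), not NX1 triple-bonded.
(C) contains a nitrile (-C#N), which satisfies every atom and bond constraint.
So the answer is (C).

C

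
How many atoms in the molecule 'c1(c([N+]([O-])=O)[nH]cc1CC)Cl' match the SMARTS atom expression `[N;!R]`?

The query [N;!R] means: aliphatic nitrogen not in a ring.
Check the 11 heavy atoms by environment: 1× n (aromatic, in 5-ring) → no; 4× c (aromatic, in 5-ring) → no; 2× C (acyclic) → no; 1× Cl (acyclic) → no; 1× N (charge +1, acyclic) → match; 1× O (charge -1, acyclic) → no; 1× O (acyclic) → no.
That gives 1 matching atom.

1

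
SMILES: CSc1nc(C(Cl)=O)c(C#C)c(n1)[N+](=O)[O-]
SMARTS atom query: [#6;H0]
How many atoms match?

The query [#6;H0] means: any carbon with no attached hydrogen.
Check the 16 heavy atoms by environment: 2× n (aromatic, H0) → no; 4× c (aromatic, H0) → match; 1× S (H0) → no; 1× C (H3) → no; 2× C (H0) → match; 2× O (H0) → no; 1× Cl (H0) → no; 1× N (charge +1, H0) → no; 1× O (charge -1, H0) → no; 1× C (H1) → no.
Summing the matching environments: 4 + 2 = 6 matching atoms.

6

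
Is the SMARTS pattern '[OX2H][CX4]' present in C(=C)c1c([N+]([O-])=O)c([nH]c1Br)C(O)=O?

No

The pattern [OX2H][CX4] describes a hydroxyl oxygen bound to an sp3 (X4) carbon — an aliphatic alcohol.
The closest candidate here is a carboxylic acid group (-C(=O)OH), but the -OH is on a CX3 carbonyl carbon, not a CX4 carbon. No other fragment satisfies the full query, so there is no match.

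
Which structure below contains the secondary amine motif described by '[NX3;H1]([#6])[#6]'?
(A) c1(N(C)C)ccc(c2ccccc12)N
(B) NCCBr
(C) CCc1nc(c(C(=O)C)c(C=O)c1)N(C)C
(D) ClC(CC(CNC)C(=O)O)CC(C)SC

[NX3;H1]([#6])[#6] describes a trivalent nitrogen with one H, bonded to two carbons (a secondary amine).
(A) has a primary amino group (-NH2) but the nitrogen has H2 and only one carbon neighbour.
(B) has a primary amino group (-NH2) but the nitrogen has H2 and only one carbon neighbour.
(C) has a dimethylamino group (-N(CH3)2) but the nitrogen has H0, not H1.
(D) contains an N-methylamino group (-NHCH3), which satisfies every atom and bond constraint.
So the answer is (D).

D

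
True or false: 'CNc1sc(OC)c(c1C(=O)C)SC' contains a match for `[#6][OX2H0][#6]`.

True

The pattern [#6][OX2H0][#6] describes an aliphatic oxygen bridging two carbons with no H on the oxygen — an ether.
The molecule carries a methoxy ether (-OCH3), whose atoms satisfy every constraint of the query, so the pattern matches.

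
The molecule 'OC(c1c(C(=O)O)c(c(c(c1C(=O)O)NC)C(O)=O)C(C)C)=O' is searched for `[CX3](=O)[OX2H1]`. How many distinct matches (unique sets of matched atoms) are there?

4

[CX3](=O)[OX2H1] is the SMARTS for a carboxylic acid: an sp2 carbon double-bonded to O and single-bonded to an -OH oxygen.
The molecule carries 4 separate instances of a carboxylic acid group (-C(=O)OH) meeting every constraint; each maps to a distinct set of atoms, giving 4 matches.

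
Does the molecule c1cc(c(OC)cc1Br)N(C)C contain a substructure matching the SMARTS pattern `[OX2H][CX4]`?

No

The pattern [OX2H][CX4] describes a hydroxyl oxygen bound to an sp3 (X4) carbon — an aliphatic alcohol.
The closest candidate here is a methoxy ether (-OCH3), but the oxygen has H0 (ether), not H1. No other fragment satisfies the full query, so there is no match.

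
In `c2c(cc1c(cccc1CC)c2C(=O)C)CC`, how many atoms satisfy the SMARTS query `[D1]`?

4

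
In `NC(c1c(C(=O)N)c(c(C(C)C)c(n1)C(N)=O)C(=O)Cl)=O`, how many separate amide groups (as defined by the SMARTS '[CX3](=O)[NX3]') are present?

[CX3](=O)[NX3] is the SMARTS for an amide: a carbonyl carbon bonded to a trivalent nitrogen.
The molecule carries 3 separate instances of a primary amide (-C(=O)NH2) meeting every constraint; each maps to a distinct set of atoms, giving 3 matches.

3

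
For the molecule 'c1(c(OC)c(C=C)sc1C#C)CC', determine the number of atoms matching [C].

7

The query [C] means: uppercase C matches aliphatic (non-aromatic) carbon only.
Check the 13 heavy atoms by environment: 1× s (aromatic) → no; 4× c (aromatic) → no; 1× O → no; 7× C → match.
That gives 7 matching atoms.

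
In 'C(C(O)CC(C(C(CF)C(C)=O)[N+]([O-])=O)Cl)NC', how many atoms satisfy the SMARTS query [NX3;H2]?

0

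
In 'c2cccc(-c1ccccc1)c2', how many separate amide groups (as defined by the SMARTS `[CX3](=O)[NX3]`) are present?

[CX3](=O)[NX3] is the SMARTS for an amide: a carbonyl carbon bonded to a trivalent nitrogen.
No fragment in the molecule satisfies every constraint, giving 0 matches.

0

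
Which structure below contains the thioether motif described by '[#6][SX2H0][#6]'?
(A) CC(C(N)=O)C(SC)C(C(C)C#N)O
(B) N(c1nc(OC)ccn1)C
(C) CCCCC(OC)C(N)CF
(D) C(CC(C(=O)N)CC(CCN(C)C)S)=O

[#6][SX2H0][#6] describes an aliphatic sulfur bridging two carbons with no H on the sulfur (a thioether).
(A) contains a methylthio ether (-SCH3), which satisfies every atom and bond constraint.
(B) has a methoxy ether (-OCH3) but the bridging atom is O, not S.
(C) has a methoxy ether (-OCH3) but the bridging atom is O, not S.
(D) has a thiol (-SH) but the sulfur has H1, not H0 bridging two carbons.
So the answer is (A).

A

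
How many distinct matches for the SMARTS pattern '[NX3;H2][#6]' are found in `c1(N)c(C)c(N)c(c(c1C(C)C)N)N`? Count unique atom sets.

4

[NX3;H2][#6] is the SMARTS for a primary amine: a trivalent nitrogen with two H attached to carbon.
The molecule carries 4 separate instances of a primary amino group (-NH2) meeting every constraint; each maps to a distinct set of atoms, giving 4 matches.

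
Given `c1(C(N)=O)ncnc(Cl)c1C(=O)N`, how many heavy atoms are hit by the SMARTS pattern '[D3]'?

5

The query [D3] means: atom with exactly three heavy-atom neighbours.
Check the 13 heavy atoms by environment: 2× n (aromatic, D2) → no; 1× c (aromatic, D2) → no; 3× c (aromatic, D3) → match; 2× C (D3) → match; 2× O (D1) → no; 2× N (D1) → no; 1× Cl (D1) → no.
Summing the matching environments: 3 + 2 = 5 matching atoms.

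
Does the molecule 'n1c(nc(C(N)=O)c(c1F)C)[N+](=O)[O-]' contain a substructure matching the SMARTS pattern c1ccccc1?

The pattern c1ccccc1 describes six aromatic carbons in a ring — a benzene ring.
The closest candidate here is a methyl group (-CH3), but no six-membered all-carbon aromatic ring is present. No other fragment satisfies the full query, so there is no match.

No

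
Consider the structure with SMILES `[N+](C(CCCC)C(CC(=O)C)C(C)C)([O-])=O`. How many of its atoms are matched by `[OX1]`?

3

Check the 16 heavy atoms by environment: 11× C (X4) → no; 1× N (charge +1, X3) → no; 1× O (charge -1, X1) → match; 2× O (X1) → match; 1× C (X3) → no.
Summing the matching environments: 1 + 2 = 3 matching atoms.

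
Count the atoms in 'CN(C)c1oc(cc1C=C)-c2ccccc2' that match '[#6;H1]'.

7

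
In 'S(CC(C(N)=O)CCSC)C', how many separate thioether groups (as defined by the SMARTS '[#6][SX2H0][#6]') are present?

2

[#6][SX2H0][#6] is the SMARTS for a thioether: an aliphatic sulfur bridging two carbons with no H on the sulfur.
The molecule carries 2 separate instances of a methylthio ether (-SCH3) meeting every constraint; each maps to a distinct set of atoms, giving 2 matches.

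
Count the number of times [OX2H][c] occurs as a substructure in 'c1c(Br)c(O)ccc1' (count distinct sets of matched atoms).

1

[OX2H][c] is the SMARTS for a phenol: a hydroxyl oxygen attached to an aromatic carbon.
Exactly one fragment in the molecule meets all constraints, giving 1 match.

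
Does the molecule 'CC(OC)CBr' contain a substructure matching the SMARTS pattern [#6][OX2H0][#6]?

Yes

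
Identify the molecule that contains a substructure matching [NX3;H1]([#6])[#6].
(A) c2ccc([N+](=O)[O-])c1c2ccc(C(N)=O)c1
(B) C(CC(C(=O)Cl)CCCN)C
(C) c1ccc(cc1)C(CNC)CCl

C

[NX3;H1]([#6])[#6] describes a trivalent nitrogen with one H, bonded to two carbons (a secondary amine).
(A) has a primary amide (-C(=O)NH2) but the -C(=O)NH2 nitrogen has H2, not H1.
(B) has a primary amino group (-NH2) but the nitrogen has H2 and only one carbon neighbour.
(C) contains an N-methylamino group (-NHCH3), which satisfies every atom and bond constraint.
So the answer is (C).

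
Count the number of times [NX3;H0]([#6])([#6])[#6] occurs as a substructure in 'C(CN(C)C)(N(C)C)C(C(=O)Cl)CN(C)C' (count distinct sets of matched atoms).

3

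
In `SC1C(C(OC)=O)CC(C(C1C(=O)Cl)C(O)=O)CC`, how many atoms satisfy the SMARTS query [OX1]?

The query [OX1] means: aliphatic oxygen with one total connection — typically a carbonyl =O or an oxide.
Check the 19 heavy atoms by environment: 9× C (X4) → no; 3× C (X3) → no; 3× O (X1) → match; 2× O (X2) → no; 1× S (X2) → no; 1× Cl (X1) → no.
That gives 3 matching atoms.

3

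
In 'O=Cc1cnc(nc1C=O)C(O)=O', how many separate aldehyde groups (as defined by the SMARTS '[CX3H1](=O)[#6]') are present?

[CX3H1](=O)[#6] is the SMARTS for an aldehyde: an sp2 carbon with one H, double-bonded to O and single-bonded to carbon.
The molecule carries 2 separate instances of an aldehyde (-CHO) meeting every constraint; each maps to a distinct set of atoms, giving 2 matches.

2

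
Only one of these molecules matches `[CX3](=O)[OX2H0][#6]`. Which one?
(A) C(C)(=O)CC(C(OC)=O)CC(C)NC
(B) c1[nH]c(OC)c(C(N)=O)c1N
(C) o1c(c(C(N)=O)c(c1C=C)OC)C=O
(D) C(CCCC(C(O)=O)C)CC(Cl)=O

[CX3](=O)[OX2H0][#6] describes a carbonyl carbon bonded to an oxygen that is itself bonded to carbon (no H on that O) (an ester).
(A) contains a methyl-ester group (-C(=O)OCH3), which satisfies every atom and bond constraint.
(B) has a primary amide (-C(=O)NH2) but the carbonyl is bonded to N, not to an O-C linkage.
(C) has a primary amide (-C(=O)NH2) but the carbonyl is bonded to N, not to an O-C linkage.
(D) has a carboxylic acid group (-C(=O)OH) but the singly-bonded O carries H (OX2H1, not H0).
So the answer is (A).

A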